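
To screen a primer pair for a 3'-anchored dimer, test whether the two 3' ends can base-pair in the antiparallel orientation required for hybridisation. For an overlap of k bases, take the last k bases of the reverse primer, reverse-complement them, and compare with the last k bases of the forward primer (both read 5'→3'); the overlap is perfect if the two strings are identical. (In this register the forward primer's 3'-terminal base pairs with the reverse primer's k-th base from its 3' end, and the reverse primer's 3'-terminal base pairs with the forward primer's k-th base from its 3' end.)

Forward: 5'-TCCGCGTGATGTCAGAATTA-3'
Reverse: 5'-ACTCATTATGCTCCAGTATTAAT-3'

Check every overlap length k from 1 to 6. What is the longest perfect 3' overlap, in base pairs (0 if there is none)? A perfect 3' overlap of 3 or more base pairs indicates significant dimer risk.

Last 6 bases (5'→3') — forward …GAATTA, reverse …ATTAAT.
Reverse complement of the reverse primer's last 6 bases: ATTAAT; its first k bases are the reverse complement of the reverse primer's last k bases, so a perfect k-base overlap needs the forward primer's last k bases to equal them.
Comparing (forward last k vs required): k=1: A vs A ✓; k=2: TA vs AT ✗; k=3: TTA vs ATT ✗; k=4: ATTA vs ATTA ✓; k=5: AATTA vs ATTAA ✗; k=6: GAATTA vs ATTAAT ✗.
Perfect overlaps at k = 1, 4; the largest is 4.

Longest perfect overlap: 4 complementary base pairs; significant dimer risk (threshold 3).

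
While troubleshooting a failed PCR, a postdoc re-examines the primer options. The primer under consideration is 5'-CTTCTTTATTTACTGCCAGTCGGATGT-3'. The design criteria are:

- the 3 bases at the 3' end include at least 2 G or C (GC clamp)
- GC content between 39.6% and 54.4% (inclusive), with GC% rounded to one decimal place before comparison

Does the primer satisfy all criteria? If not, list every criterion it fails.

Base counts: A=4, T=12, G=5, C=6 (length 27).
GC clamp: 3' end TGT has 1 G/C, need ≥2 ✗
GC content: GC 11/27 = 40.7% ✓

Fails: GC clamp.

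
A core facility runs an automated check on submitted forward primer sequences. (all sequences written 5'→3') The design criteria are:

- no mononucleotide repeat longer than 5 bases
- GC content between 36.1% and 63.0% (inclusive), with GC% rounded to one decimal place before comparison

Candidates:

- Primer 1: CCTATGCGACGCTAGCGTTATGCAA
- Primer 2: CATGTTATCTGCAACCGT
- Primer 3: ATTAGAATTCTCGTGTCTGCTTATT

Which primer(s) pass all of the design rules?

Primer 1 and Primer 2.

Primer 1 (25 nt, A=6 T=6 G=6 C=7): longest run = 2 ✓; GC 13/25 = 52.0% ✓ — passes.
Primer 2 (18 nt, A=4 T=6 G=3 C=5): longest run = 2 ✓; GC 8/18 = 44.4% ✓ — passes.
Primer 3 (25 nt, A=5 T=12 G=4 C=4): longest run = 2 ✓; GC 8/25 = 32.0%, outside 36.1–63.0% ✗ — fails.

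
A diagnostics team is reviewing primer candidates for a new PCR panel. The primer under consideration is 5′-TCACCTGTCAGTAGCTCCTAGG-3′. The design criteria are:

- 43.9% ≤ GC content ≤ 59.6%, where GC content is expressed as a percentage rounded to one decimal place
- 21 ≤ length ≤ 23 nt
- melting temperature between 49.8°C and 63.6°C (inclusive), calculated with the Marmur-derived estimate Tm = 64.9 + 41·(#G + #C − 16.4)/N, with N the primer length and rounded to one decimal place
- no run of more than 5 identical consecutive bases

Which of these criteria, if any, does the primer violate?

Base counts: A=4, T=6, G=5, C=7 (length 22).
GC content: GC 12/22 = 54.5% ✓
length: length 22 ✓
Tm: Tm = 64.9 + 41·(12 − 16.4)/22 = 56.7°C ✓
homopolymer run: longest run = 2 ✓

Meets all criteria.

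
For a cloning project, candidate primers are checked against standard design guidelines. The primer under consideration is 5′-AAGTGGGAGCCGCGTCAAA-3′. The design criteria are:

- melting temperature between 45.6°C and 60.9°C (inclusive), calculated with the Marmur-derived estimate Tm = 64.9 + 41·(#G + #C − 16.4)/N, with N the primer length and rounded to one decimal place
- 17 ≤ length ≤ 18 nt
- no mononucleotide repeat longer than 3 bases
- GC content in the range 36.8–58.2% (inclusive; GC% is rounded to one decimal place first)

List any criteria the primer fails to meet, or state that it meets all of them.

Fails: length.

Base counts: A=6, T=2, G=7, C=4 (length 19).
Tm: Tm = 64.9 + 41·(11 − 16.4)/19 = 53.2°C ✓
length: length 19, outside 17–18 ✗
homopolymer run: longest run = 3 ✓
GC content: GC 11/19 = 57.9% ✓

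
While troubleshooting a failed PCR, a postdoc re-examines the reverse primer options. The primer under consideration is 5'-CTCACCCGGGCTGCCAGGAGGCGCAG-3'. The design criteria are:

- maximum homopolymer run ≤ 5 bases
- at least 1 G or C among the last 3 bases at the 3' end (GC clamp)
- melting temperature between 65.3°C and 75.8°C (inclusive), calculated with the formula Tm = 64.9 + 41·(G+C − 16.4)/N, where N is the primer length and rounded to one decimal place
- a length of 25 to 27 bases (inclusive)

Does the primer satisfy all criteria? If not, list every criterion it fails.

Base counts: A=4, T=2, G=10, C=10 (length 26).
homopolymer run: longest run = 3 ✓
GC clamp: 3' end CAG has 2 G/C ✓
Tm: Tm = 64.9 + 41·(20 − 16.4)/26 = 70.6°C ✓
length: length 26 ✓

Meets all criteria.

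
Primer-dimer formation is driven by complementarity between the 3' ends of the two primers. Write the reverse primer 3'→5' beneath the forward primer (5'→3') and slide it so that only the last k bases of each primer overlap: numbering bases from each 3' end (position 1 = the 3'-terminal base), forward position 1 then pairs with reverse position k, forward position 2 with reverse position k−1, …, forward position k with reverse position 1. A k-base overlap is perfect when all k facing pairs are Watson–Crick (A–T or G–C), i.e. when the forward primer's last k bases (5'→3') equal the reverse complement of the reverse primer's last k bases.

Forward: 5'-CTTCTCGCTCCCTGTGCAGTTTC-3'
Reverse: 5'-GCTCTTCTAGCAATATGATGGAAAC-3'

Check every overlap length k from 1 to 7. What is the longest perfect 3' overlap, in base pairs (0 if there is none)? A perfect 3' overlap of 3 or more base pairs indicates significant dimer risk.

Longest perfect overlap: 5 complementary base pairs; significant dimer risk (threshold 3).

Last 7 bases (5'→3') — forward …CAGTTTC, reverse …TGGAAAC.
Reverse complement of the reverse primer's last 7 bases: GTTTCCA; its first k bases are the reverse complement of the reverse primer's last k bases, so a perfect k-base overlap needs the forward primer's last k bases to equal them.
Comparing (forward last k vs required): k=1: C vs G ✗; k=2: TC vs GT ✗; k=3: TTC vs GTT ✗; k=4: TTTC vs GTTT ✗; k=5: GTTTC vs GTTTC ✓; k=6: AGTTTC vs GTTTCC ✗; k=7: CAGTTTC vs GTTTCCA ✗.
Only k = 5 is perfect, so the longest perfect 3' overlap is 5.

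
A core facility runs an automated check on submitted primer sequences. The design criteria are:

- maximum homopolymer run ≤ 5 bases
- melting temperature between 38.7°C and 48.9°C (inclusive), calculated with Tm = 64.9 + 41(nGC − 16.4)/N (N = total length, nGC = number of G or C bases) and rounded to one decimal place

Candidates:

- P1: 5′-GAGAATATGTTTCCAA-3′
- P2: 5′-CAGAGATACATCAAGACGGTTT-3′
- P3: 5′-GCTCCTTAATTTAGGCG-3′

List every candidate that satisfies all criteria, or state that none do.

P3 only.

P1 (16 nt, A=6 T=5 G=3 C=2): longest run = 3 ✓; Tm = 64.9 + 41·(5 − 16.4)/16 = 35.7°C, outside 38.7–48.9°C ✗ — fails.
P2 (22 nt, A=8 T=5 G=5 C=4): longest run = 3 ✓; Tm = 64.9 + 41·(9 − 16.4)/22 = 51.1°C, outside 38.7–48.9°C ✗ — fails.
P3 (17 nt, A=3 T=6 G=4 C=4): longest run = 3 ✓; Tm = 64.9 + 41·(8 − 16.4)/17 = 44.6°C ✓ — passes.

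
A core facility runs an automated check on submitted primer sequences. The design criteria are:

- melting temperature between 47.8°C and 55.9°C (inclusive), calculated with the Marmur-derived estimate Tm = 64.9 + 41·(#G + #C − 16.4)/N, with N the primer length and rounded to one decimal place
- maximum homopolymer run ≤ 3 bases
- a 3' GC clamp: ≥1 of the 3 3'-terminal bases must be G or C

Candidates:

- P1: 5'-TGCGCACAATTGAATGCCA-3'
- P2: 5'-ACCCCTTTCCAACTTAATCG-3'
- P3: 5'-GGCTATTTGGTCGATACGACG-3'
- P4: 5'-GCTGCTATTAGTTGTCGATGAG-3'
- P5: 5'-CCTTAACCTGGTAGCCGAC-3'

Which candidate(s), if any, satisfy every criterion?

P1, P3, P4 and P5.

P1 (19 nt, A=6 T=4 G=4 C=5): Tm = 64.9 + 41·(9 − 16.4)/19 = 48.9°C ✓; longest run = 2 ✓; 3' end CCA has 2 G/C ✓ — passes.
P2 (20 nt, A=5 T=6 G=1 C=8): Tm = 64.9 + 41·(9 − 16.4)/20 = 49.7°C ✓; longest run = 4, exceeds 3 ✗; 3' end TCG has 2 G/C ✓ — fails.
P3 (21 nt, A=4 T=6 G=7 C=4): Tm = 64.9 + 41·(11 − 16.4)/21 = 54.4°C ✓; longest run = 3 ✓; 3' end ACG has 2 G/C ✓ — passes.
P4 (22 nt, A=4 T=8 G=7 C=3): Tm = 64.9 + 41·(10 − 16.4)/22 = 53.0°C ✓; longest run = 2 ✓; 3' end GAG has 2 G/C ✓ — passes.
P5 (19 nt, A=4 T=4 G=4 C=7): Tm = 64.9 + 41·(11 − 16.4)/19 = 53.2°C ✓; longest run = 2 ✓; 3' end GAC has 2 G/C ✓ — passes.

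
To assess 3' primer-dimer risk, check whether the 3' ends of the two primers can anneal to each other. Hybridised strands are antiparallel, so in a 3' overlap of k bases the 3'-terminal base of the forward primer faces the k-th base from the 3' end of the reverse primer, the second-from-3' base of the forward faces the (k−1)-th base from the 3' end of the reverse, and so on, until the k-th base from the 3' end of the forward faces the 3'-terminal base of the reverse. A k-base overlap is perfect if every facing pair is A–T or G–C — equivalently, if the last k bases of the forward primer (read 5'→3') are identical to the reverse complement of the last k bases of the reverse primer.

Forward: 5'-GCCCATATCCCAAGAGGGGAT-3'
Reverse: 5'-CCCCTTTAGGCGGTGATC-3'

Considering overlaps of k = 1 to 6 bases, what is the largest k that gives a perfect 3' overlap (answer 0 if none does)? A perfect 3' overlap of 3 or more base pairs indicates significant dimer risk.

Last 6 bases (5'→3') — forward …GGGGAT, reverse …GTGATC.
Reverse complement of the reverse primer's last 6 bases: GATCAC; its first k bases are the reverse complement of the reverse primer's last k bases, so a perfect k-base overlap needs the forward primer's last k bases to equal them.
Comparing (forward last k vs required): k=1: T vs G ✗; k=2: AT vs GA ✗; k=3: GAT vs GAT ✓; k=4: GGAT vs GATC ✗; k=5: GGGAT vs GATCA ✗; k=6: GGGGAT vs GATCAC ✗.
Only k = 3 is perfect, so the longest perfect 3' overlap is 3.

Longest perfect overlap: 3 complementary base pairs; significant dimer risk (threshold 3).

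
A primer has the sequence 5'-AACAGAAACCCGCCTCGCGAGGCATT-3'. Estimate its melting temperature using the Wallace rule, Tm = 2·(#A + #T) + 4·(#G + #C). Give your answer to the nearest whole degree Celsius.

82°C

Base counts: A=8, T=3, G=6, C=9 (length 26).
Tm = 2·(8+3) + 4·(6+9) = 2·11 + 4·15 = 22 + 60 = 82°C.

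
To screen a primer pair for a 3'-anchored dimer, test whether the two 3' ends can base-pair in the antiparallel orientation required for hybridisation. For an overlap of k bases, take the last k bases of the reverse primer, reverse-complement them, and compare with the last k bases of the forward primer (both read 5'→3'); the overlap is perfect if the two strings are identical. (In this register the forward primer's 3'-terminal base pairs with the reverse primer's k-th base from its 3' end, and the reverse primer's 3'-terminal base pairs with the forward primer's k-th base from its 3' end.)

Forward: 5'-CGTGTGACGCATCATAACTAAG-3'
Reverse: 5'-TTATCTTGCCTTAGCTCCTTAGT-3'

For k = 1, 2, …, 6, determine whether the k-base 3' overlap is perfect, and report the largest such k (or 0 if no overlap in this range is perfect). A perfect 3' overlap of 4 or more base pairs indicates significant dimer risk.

Last 6 bases (5'→3') — forward …ACTAAG, reverse …CTTAGT.
Reverse complement of the reverse primer's last 6 bases: ACTAAG; its first k bases are the reverse complement of the reverse primer's last k bases, so a perfect k-base overlap needs the forward primer's last k bases to equal them.
Comparing (forward last k vs required): k=1: G vs A ✗; k=2: AG vs AC ✗; k=3: AAG vs ACT ✗; k=4: TAAG vs ACTA ✗; k=5: CTAAG vs ACTAA ✗; k=6: ACTAAG vs ACTAAG ✓.
Only k = 6 is perfect, so the longest perfect 3' overlap is 6.

Longest perfect overlap: 6 complementary base pairs; significant dimer risk (threshold 4).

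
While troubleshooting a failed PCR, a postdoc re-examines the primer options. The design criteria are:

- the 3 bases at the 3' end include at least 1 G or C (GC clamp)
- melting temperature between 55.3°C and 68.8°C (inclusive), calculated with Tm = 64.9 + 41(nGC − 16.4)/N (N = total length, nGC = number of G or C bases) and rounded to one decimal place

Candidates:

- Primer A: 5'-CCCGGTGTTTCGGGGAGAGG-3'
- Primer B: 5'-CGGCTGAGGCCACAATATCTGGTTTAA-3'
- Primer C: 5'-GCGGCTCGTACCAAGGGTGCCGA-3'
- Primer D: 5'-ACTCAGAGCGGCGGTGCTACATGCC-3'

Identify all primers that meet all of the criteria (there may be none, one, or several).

Primer A, Primer C and Primer D.

Primer A (20 nt, A=2 T=4 G=10 C=4): 3' end AGG has 2 G/C ✓; Tm = 64.9 + 41·(14 − 16.4)/20 = 60.0°C ✓ — passes.
Primer B (27 nt, A=7 T=7 G=7 C=6): 3' end TAA has 0 G/C, need ≥1 ✗; Tm = 64.9 + 41·(13 − 16.4)/27 = 59.7°C ✓ — fails.
Primer C (23 nt, A=4 T=3 G=9 C=7): 3' end CGA has 2 G/C ✓; Tm = 64.9 + 41·(16 − 16.4)/23 = 64.2°C ✓ — passes.
Primer D (25 nt, A=5 T=4 G=8 C=8): 3' end GCC has 3 G/C ✓; Tm = 64.9 + 41·(16 − 16.4)/25 = 64.2°C ✓ — passes.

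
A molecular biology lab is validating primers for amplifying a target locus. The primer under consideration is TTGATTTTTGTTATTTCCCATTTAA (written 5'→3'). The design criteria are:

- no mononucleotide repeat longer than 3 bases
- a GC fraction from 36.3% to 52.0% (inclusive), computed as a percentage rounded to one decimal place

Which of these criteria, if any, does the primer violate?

Base counts: A=5, T=15, G=2, C=3 (length 25).
homopolymer run: longest run = 5, exceeds 3 ✗
GC content: GC 5/25 = 20.0%, outside 36.3–52.0% ✗

Fails: homopolymer run, GC content.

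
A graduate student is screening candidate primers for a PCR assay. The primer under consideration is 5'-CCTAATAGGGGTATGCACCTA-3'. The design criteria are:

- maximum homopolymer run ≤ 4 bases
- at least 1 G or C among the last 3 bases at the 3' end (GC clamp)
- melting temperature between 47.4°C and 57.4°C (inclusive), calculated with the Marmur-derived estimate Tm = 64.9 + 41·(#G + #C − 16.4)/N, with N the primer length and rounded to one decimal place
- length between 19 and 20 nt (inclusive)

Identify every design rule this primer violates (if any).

Fails: length.

Base counts: A=6, T=5, G=5, C=5 (length 21).
homopolymer run: longest run = 4 ✓
GC clamp: 3' end CTA has 1 G/C ✓
Tm: Tm = 64.9 + 41·(10 − 16.4)/21 = 52.4°C ✓
length: length 21, outside 19–20 ✗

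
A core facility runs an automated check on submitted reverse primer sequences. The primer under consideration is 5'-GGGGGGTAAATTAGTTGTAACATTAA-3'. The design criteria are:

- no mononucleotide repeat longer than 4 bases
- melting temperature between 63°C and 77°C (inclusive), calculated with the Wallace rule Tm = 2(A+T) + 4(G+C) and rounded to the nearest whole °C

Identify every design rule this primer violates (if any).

Fails: homopolymer run.

Base counts: A=9, T=8, G=8, C=1 (length 26).
homopolymer run: longest run = 6, exceeds 4 ✗
Tm: Tm = 2·17 + 4·9 = 70°C ✓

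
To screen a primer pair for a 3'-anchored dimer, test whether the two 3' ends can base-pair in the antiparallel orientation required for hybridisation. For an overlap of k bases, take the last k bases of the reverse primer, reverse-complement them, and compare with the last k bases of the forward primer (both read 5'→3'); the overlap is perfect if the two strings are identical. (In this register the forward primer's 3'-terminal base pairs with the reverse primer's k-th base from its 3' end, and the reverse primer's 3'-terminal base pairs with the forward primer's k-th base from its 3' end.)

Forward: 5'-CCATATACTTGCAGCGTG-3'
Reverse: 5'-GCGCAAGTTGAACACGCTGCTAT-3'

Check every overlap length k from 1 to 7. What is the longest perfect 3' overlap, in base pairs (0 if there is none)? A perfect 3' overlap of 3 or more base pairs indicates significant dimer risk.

Longest perfect overlap: 0 complementary base pairs; below the dimer-risk threshold (threshold 3).

Last 7 bases (5'→3') — forward …CAGCGTG, reverse …CTGCTAT.
Reverse complement of the reverse primer's last 7 bases: ATAGCAG; its first k bases are the reverse complement of the reverse primer's last k bases, so a perfect k-base overlap needs the forward primer's last k bases to equal them.
Comparing (forward last k vs required): k=1: G vs A ✗; k=2: TG vs AT ✗; k=3: GTG vs ATA ✗; k=4: CGTG vs ATAG ✗; k=5: GCGTG vs ATAGC ✗; k=6: AGCGTG vs ATAGCA ✗; k=7: CAGCGTG vs ATAGCAG ✗.
No overlap length from 1 to 7 is perfect, so the longest perfect 3' overlap is 0.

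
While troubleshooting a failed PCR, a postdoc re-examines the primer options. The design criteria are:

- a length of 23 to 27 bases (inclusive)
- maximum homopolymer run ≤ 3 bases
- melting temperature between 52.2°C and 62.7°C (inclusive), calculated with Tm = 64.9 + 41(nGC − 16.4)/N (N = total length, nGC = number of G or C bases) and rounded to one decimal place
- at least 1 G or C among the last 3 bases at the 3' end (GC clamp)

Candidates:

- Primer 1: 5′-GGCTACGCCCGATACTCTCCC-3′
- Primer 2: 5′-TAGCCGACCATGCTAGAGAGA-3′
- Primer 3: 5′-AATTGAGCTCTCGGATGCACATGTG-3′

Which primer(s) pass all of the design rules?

Primer 1 (21 nt, A=3 T=4 G=4 C=10): length 21, outside 23–27 ✗; longest run = 3 ✓; Tm = 64.9 + 41·(14 − 16.4)/21 = 60.2°C ✓; 3' end CCC has 3 G/C ✓ — fails.
Primer 2 (21 nt, A=7 T=3 G=6 C=5): length 21, outside 23–27 ✗; longest run = 2 ✓; Tm = 64.9 + 41·(11 − 16.4)/21 = 54.4°C ✓; 3' end AGA has 1 G/C ✓ — fails.
Primer 3 (25 nt, A=6 T=7 G=7 C=5): length 25 ✓; longest run = 2 ✓; Tm = 64.9 + 41·(12 − 16.4)/25 = 57.7°C ✓; 3' end GTG has 2 G/C ✓ — passes.

Primer 3 only.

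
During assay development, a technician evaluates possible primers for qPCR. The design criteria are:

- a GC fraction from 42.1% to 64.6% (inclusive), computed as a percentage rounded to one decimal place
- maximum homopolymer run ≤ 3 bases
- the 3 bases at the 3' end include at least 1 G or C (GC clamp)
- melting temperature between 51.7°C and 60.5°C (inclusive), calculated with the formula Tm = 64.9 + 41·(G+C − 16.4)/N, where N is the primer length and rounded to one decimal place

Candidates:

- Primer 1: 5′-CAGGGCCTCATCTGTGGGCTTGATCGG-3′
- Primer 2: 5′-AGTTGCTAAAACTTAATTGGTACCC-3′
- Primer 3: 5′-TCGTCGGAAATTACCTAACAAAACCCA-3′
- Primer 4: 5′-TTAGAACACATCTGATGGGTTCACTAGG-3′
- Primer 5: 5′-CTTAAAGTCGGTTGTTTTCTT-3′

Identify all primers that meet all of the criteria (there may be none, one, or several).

Primer 4 only.

Primer 1 (27 nt, A=3 T=7 G=10 C=7): GC 17/27 = 63.0% ✓; longest run = 3 ✓; 3' end CGG has 3 G/C ✓; Tm = 64.9 + 41·(17 − 16.4)/27 = 65.8°C, outside 51.7–60.5°C ✗ — fails.
Primer 2 (25 nt, A=8 T=8 G=4 C=5): GC 9/25 = 36.0%, outside 42.1–64.6% ✗; longest run = 4, exceeds 3 ✗; 3' end CCC has 3 G/C ✓; Tm = 64.9 + 41·(9 − 16.4)/25 = 52.8°C ✓ — fails.
Primer 3 (27 nt, A=11 T=5 G=3 C=8): GC 11/27 = 40.7%, outside 42.1–64.6% ✗; longest run = 4, exceeds 3 ✗; 3' end CCA has 2 G/C ✓; Tm = 64.9 + 41·(11 − 16.4)/27 = 56.7°C ✓ — fails.
Primer 4 (28 nt, A=8 T=8 G=7 C=5): GC 12/28 = 42.9% ✓; longest run = 3 ✓; 3' end AGG has 2 G/C ✓; Tm = 64.9 + 41·(12 − 16.4)/28 = 58.5°C ✓ — passes.
Primer 5 (21 nt, A=3 T=11 G=4 C=3): GC 7/21 = 33.3%, outside 42.1–64.6% ✗; longest run = 4, exceeds 3 ✗; 3' end CTT has 1 G/C ✓; Tm = 64.9 + 41·(7 − 16.4)/21 = 46.5°C, outside 51.7–60.5°C ✗ — fails.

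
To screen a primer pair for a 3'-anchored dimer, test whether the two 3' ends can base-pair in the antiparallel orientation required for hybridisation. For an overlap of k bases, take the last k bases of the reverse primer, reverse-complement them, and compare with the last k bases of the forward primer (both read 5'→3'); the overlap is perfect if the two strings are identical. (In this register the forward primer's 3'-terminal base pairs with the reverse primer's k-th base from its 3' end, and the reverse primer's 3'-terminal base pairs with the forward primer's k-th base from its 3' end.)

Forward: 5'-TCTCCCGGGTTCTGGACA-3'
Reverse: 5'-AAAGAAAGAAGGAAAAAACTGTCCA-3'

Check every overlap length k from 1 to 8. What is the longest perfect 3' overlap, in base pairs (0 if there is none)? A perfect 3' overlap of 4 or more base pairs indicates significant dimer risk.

Longest perfect overlap: 6 complementary base pairs; significant dimer risk (threshold 4).

Last 8 bases (5'→3') — forward …TCTGGACA, reverse …ACTGTCCA.
Reverse complement of the reverse primer's last 8 bases: TGGACAGT; its first k bases are the reverse complement of the reverse primer's last k bases, so a perfect k-base overlap needs the forward primer's last k bases to equal them.
Comparing (forward last k vs required): k=1: A vs T ✗; k=2: CA vs TG ✗; k=3: ACA vs TGG ✗; k=4: GACA vs TGGA ✗; k=5: GGACA vs TGGAC ✗; k=6: TGGACA vs TGGACA ✓; k=7: CTGGACA vs TGGACAG ✗; k=8: TCTGGACA vs TGGACAGT ✗.
Only k = 6 is perfect, so the longest perfect 3' overlap is 6.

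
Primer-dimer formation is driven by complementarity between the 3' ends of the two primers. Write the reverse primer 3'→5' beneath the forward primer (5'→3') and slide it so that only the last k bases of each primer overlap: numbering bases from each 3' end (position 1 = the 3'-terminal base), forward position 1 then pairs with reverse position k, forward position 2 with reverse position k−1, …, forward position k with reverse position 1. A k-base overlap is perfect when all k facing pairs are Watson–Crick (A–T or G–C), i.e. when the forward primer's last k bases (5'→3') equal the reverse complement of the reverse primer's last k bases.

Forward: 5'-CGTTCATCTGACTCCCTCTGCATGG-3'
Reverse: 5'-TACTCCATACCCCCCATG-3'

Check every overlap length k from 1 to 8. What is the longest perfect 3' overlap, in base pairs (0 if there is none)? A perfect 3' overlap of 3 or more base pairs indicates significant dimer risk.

Last 8 bases (5'→3') — forward …CTGCATGG, reverse …CCCCCATG.
Reverse complement of the reverse primer's last 8 bases: CATGGGGG; its first k bases are the reverse complement of the reverse primer's last k bases, so a perfect k-base overlap needs the forward primer's last k bases to equal them.
Comparing (forward last k vs required): k=1: G vs C ✗; k=2: GG vs CA ✗; k=3: TGG vs CAT ✗; k=4: ATGG vs CATG ✗; k=5: CATGG vs CATGG ✓; k=6: GCATGG vs CATGGG ✗; k=7: TGCATGG vs CATGGGG ✗; k=8: CTGCATGG vs CATGGGGG ✗.
Only k = 5 is perfect, so the longest perfect 3' overlap is 5.

Longest perfect overlap: 5 complementary base pairs; significant dimer risk (threshold 3).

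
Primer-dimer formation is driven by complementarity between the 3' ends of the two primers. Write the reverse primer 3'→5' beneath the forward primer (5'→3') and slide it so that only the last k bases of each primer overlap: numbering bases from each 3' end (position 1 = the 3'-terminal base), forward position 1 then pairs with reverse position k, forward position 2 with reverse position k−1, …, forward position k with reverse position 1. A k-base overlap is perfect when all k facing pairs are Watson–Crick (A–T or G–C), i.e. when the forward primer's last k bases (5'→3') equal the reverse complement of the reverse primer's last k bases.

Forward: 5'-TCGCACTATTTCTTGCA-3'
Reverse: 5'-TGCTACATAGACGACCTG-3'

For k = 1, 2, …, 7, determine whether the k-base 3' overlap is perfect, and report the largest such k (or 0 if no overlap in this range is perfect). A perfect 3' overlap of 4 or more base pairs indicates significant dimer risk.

Last 7 bases (5'→3') — forward …TCTTGCA, reverse …CGACCTG.
Reverse complement of the reverse primer's last 7 bases: CAGGTCG; its first k bases are the reverse complement of the reverse primer's last k bases, so a perfect k-base overlap needs the forward primer's last k bases to equal them.
Comparing (forward last k vs required): k=1: A vs C ✗; k=2: CA vs CA ✓; k=3: GCA vs CAG ✗; k=4: TGCA vs CAGG ✗; k=5: TTGCA vs CAGGT ✗; k=6: CTTGCA vs CAGGTC ✗; k=7: TCTTGCA vs CAGGTCG ✗.
Only k = 2 is perfect, so the longest perfect 3' overlap is 2.

Longest perfect overlap: 2 complementary base pairs; below the dimer-risk threshold (threshold 4).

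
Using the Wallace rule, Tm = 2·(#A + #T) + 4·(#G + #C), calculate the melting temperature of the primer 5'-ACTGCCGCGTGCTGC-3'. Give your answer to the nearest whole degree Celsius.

52°C

Base counts: A=1, T=3, G=5, C=6 (length 15).
Tm = 2·(1+3) + 4·(5+6) = 2·4 + 4·11 = 8 + 44 = 52°C.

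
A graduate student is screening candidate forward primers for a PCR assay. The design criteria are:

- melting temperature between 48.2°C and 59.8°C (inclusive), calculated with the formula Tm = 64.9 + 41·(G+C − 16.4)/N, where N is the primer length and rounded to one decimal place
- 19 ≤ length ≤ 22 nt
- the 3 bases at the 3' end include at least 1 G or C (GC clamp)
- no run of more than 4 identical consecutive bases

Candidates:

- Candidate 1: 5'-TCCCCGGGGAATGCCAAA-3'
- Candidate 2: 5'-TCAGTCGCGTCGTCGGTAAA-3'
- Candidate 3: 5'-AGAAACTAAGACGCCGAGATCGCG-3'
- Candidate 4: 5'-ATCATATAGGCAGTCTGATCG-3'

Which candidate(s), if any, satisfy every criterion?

Candidate 1 (18 nt, A=5 T=2 G=5 C=6): Tm = 64.9 + 41·(11 − 16.4)/18 = 52.6°C ✓; length 18, outside 19–22 ✗; 3' end AAA has 0 G/C, need ≥1 ✗; longest run = 4 ✓ — fails.
Candidate 2 (20 nt, A=4 T=5 G=6 C=5): Tm = 64.9 + 41·(11 − 16.4)/20 = 53.8°C ✓; length 20 ✓; 3' end AAA has 0 G/C, need ≥1 ✗; longest run = 3 ✓ — fails.
Candidate 3 (24 nt, A=9 T=2 G=7 C=6): Tm = 64.9 + 41·(13 − 16.4)/24 = 59.1°C ✓; length 24, outside 19–22 ✗; 3' end GCG has 3 G/C ✓; longest run = 3 ✓ — fails.
Candidate 4 (21 nt, A=6 T=6 G=5 C=4): Tm = 64.9 + 41·(9 − 16.4)/21 = 50.5°C ✓; length 21 ✓; 3' end TCG has 2 G/C ✓; longest run = 2 ✓ — passes.

Candidate 4 only.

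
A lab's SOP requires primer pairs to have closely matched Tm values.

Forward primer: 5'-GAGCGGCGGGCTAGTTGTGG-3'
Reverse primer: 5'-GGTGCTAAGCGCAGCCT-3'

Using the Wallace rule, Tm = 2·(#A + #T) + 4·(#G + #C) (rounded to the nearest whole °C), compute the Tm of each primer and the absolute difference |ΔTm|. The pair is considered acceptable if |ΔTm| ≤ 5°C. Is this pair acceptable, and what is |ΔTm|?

|ΔTm| = 12°C; the pair is not acceptable.

Forward: A=2 T=4 G=11 C=3 → Tm = 2·6 + 4·14 = 68°C.
Reverse: A=3 T=3 G=6 C=5 → Tm = 2·6 + 4·11 = 56°C.
|ΔTm| = |68 − 56| = 12°C, > 5°C.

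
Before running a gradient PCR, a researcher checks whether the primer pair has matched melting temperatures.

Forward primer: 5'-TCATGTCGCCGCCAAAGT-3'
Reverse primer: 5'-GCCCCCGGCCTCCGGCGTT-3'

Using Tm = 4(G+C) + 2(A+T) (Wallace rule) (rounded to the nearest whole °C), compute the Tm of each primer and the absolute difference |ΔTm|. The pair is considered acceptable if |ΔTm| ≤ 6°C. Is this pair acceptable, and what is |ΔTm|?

|ΔTm| = 14°C; the pair is not acceptable.

Forward: A=4 T=4 G=4 C=6 → Tm = 2·8 + 4·10 = 56°C.
Reverse: A=0 T=3 G=6 C=10 → Tm = 2·3 + 4·16 = 70°C.
|ΔTm| = |56 − 70| = 14°C, > 6°C.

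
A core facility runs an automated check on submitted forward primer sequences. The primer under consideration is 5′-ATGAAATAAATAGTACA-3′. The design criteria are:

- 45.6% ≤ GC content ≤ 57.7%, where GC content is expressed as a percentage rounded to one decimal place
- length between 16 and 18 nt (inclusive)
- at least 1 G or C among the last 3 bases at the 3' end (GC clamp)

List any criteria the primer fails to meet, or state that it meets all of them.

Fails: GC content.

Base counts: A=10, T=4, G=2, C=1 (length 17).
GC content: GC 3/17 = 17.6%, outside 45.6–57.7% ✗
length: length 17 ✓
GC clamp: 3' end ACA has 1 G/C ✓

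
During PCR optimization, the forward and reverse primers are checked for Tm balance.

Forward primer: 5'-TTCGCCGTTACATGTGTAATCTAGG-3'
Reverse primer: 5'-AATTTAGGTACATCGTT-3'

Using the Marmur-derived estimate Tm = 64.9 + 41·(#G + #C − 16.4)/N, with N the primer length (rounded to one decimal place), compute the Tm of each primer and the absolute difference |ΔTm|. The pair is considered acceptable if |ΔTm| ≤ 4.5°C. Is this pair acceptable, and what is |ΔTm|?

|ΔTm| = 18.6°C; the pair is not acceptable.

Forward: G+C = 11, N = 25 → Tm = 64.9 + 41·(11 − 16.4)/25 = 56.0°C.
Reverse: G+C = 5, N = 17 → Tm = 64.9 + 41·(5 − 16.4)/17 = 37.4°C.
|ΔTm| = |56.0 − 37.4| = 18.6°C, > 4.5°C.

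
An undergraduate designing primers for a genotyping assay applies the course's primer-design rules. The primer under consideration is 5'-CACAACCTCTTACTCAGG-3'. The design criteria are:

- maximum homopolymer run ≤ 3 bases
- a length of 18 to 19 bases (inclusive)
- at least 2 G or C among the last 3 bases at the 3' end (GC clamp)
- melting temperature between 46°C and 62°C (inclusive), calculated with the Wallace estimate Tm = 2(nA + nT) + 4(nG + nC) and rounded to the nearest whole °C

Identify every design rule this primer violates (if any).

Meets all criteria.

Base counts: A=5, T=4, G=2, C=7 (length 18).
homopolymer run: longest run = 2 ✓
length: length 18 ✓
GC clamp: 3' end AGG has 2 G/C ✓
Tm: Tm = 2·9 + 4·9 = 54°C ✓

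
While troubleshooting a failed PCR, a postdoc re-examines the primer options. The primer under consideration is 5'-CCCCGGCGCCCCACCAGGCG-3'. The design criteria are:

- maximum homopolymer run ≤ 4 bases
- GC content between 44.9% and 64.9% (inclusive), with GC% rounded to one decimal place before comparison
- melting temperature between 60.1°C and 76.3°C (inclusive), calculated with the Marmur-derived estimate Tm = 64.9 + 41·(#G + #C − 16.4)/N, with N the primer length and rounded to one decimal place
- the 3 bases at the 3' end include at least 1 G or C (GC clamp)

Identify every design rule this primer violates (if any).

Base counts: A=2, T=0, G=6, C=12 (length 20).
homopolymer run: longest run = 4 ✓
GC content: GC 18/20 = 90.0%, outside 44.9–64.9% ✗
Tm: Tm = 64.9 + 41·(18 − 16.4)/20 = 68.2°C ✓
GC clamp: 3' end GCG has 3 G/C ✓

Fails: GC content.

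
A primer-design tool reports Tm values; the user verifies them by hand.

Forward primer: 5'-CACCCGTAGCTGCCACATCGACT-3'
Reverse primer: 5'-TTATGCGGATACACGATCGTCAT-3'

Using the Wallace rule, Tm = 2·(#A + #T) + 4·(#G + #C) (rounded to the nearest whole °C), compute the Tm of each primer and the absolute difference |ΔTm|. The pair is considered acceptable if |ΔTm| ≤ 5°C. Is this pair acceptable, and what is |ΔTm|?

Forward: A=5 T=4 G=4 C=10 → Tm = 2·9 + 4·14 = 74°C.
Reverse: A=6 T=7 G=5 C=5 → Tm = 2·13 + 4·10 = 66°C.
|ΔTm| = |74 − 66| = 8°C, > 5°C.

|ΔTm| = 8°C; the pair is not acceptable.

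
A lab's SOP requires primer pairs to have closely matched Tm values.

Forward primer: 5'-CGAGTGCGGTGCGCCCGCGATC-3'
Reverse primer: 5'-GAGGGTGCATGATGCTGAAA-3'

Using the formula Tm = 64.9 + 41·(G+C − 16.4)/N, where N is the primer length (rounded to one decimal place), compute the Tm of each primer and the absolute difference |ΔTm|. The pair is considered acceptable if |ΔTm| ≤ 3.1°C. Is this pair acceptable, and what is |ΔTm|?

Forward: G+C = 17, N = 22 → Tm = 64.9 + 41·(17 − 16.4)/22 = 66.0°C.
Reverse: G+C = 10, N = 20 → Tm = 64.9 + 41·(10 − 16.4)/20 = 51.8°C.
|ΔTm| = |66.0 − 51.8| = 14.2°C, > 3.1°C.

|ΔTm| = 14.2°C; the pair is not acceptable.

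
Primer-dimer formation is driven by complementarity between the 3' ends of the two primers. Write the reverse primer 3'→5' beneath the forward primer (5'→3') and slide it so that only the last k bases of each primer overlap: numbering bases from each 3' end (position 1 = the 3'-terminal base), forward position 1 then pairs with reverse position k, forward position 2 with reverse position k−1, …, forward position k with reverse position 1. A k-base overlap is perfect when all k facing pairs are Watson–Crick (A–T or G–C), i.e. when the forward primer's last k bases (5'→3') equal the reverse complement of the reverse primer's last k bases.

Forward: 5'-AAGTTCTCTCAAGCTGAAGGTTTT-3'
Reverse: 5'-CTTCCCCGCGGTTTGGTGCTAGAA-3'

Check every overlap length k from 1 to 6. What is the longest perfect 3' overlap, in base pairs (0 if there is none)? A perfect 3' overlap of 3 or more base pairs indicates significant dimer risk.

Longest perfect overlap: 2 complementary base pairs; below the dimer-risk threshold (threshold 3).

Last 6 bases (5'→3') — forward …GGTTTT, reverse …CTAGAA.
Reverse complement of the reverse primer's last 6 bases: TTCTAG; its first k bases are the reverse complement of the reverse primer's last k bases, so a perfect k-base overlap needs the forward primer's last k bases to equal them.
Comparing (forward last k vs required): k=1: T vs T ✓; k=2: TT vs TT ✓; k=3: TTT vs TTC ✗; k=4: TTTT vs TTCT ✗; k=5: GTTTT vs TTCTA ✗; k=6: GGTTTT vs TTCTAG ✗.
Perfect overlaps at k = 1, 2; the largest is 2.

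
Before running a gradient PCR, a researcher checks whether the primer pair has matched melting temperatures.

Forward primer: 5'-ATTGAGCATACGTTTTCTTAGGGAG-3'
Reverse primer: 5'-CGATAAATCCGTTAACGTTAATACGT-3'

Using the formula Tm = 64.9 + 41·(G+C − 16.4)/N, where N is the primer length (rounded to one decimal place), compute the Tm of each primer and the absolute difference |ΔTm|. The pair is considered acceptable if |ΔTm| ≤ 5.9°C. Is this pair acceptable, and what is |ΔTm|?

Forward: G+C = 10, N = 25 → Tm = 64.9 + 41·(10 − 16.4)/25 = 54.4°C.
Reverse: G+C = 9, N = 26 → Tm = 64.9 + 41·(9 − 16.4)/26 = 53.2°C.
|ΔTm| = |54.4 − 53.2| = 1.2°C, ≤ 5.9°C.

|ΔTm| = 1.2°C; the pair is acceptable.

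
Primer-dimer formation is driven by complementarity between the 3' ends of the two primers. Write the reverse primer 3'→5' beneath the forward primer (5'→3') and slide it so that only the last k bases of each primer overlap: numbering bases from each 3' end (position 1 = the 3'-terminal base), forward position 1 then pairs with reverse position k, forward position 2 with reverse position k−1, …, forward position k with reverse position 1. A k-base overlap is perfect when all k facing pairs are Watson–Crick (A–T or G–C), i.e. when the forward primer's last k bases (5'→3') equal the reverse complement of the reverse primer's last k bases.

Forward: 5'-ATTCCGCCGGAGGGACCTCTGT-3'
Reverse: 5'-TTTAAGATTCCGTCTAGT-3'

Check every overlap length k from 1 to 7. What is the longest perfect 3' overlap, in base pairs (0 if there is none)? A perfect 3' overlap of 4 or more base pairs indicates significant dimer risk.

Last 7 bases (5'→3') — forward …CCTCTGT, reverse …GTCTAGT.
Reverse complement of the reverse primer's last 7 bases: ACTAGAC; its first k bases are the reverse complement of the reverse primer's last k bases, so a perfect k-base overlap needs the forward primer's last k bases to equal them.
Comparing (forward last k vs required): k=1: T vs A ✗; k=2: GT vs AC ✗; k=3: TGT vs ACT ✗; k=4: CTGT vs ACTA ✗; k=5: TCTGT vs ACTAG ✗; k=6: CTCTGT vs ACTAGA ✗; k=7: CCTCTGT vs ACTAGAC ✗.
No overlap length from 1 to 7 is perfect, so the longest perfect 3' overlap is 0.

Longest perfect overlap: 0 complementary base pairs; below the dimer-risk threshold (threshold 4).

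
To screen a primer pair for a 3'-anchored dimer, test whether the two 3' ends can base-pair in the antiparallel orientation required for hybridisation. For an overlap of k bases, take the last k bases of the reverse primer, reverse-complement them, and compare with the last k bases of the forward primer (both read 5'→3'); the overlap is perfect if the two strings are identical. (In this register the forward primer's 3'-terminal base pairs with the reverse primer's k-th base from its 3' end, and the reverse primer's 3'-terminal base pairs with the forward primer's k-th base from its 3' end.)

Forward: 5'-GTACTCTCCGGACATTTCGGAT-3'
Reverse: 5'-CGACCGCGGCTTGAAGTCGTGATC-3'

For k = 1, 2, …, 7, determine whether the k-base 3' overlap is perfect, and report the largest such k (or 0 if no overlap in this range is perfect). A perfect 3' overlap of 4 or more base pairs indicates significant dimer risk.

Longest perfect overlap: 3 complementary base pairs; below the dimer-risk threshold (threshold 4).

Last 7 bases (5'→3') — forward …TTCGGAT, reverse …CGTGATC.
Reverse complement of the reverse primer's last 7 bases: GATCACG; its first k bases are the reverse complement of the reverse primer's last k bases, so a perfect k-base overlap needs the forward primer's last k bases to equal them.
Comparing (forward last k vs required): k=1: T vs G ✗; k=2: AT vs GA ✗; k=3: GAT vs GAT ✓; k=4: GGAT vs GATC ✗; k=5: CGGAT vs GATCA ✗; k=6: TCGGAT vs GATCAC ✗; k=7: TTCGGAT vs GATCACG ✗.
Only k = 3 is perfect, so the longest perfect 3' overlap is 3.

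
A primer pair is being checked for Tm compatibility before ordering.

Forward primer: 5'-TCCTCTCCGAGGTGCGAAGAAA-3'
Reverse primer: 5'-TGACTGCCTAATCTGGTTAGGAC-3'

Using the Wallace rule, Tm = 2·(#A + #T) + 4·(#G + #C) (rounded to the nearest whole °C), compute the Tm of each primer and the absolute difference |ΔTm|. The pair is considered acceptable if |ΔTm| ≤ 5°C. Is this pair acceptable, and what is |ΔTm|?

|ΔTm| = 0°C; the pair is acceptable.

Forward: A=6 T=4 G=6 C=6 → Tm = 2·10 + 4·12 = 68°C.
Reverse: A=5 T=7 G=6 C=5 → Tm = 2·12 + 4·11 = 68°C.
|ΔTm| = |68 − 68| = 0°C, ≤ 5°C.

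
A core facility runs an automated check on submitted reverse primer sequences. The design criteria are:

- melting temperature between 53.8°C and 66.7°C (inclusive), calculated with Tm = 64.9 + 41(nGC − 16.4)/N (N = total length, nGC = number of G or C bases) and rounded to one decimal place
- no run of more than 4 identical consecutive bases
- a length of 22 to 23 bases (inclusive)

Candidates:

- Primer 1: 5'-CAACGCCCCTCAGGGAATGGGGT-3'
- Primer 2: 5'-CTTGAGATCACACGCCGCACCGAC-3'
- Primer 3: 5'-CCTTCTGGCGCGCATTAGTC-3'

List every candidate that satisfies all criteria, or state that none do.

Primer 1 only.

Primer 1 (23 nt, A=5 T=3 G=8 C=7): Tm = 64.9 + 41·(15 − 16.4)/23 = 62.4°C ✓; longest run = 4 ✓; length 23 ✓ — passes.
Primer 2 (24 nt, A=6 T=3 G=5 C=10): Tm = 64.9 + 41·(15 − 16.4)/24 = 62.5°C ✓; longest run = 2 ✓; length 24, outside 22–23 ✗ — fails.
Primer 3 (20 nt, A=2 T=6 G=5 C=7): Tm = 64.9 + 41·(12 − 16.4)/20 = 55.9°C ✓; longest run = 2 ✓; length 20, outside 22–23 ✗ — fails.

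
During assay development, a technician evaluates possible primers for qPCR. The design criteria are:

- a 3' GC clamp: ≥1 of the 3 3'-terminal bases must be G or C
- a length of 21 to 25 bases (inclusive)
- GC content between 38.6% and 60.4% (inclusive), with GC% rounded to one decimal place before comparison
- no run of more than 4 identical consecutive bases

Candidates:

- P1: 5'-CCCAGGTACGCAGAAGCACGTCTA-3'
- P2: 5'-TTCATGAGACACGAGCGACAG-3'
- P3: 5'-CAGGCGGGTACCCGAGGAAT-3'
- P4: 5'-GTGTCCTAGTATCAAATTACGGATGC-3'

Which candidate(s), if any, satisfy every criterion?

P1 (24 nt, A=7 T=3 G=6 C=8): 3' end CTA has 1 G/C ✓; length 24 ✓; GC 14/24 = 58.3% ✓; longest run = 3 ✓ — passes.
P2 (21 nt, A=7 T=3 G=6 C=5): 3' end CAG has 2 G/C ✓; length 21 ✓; GC 11/21 = 52.4% ✓; longest run = 2 ✓ — passes.
P3 (20 nt, A=5 T=2 G=8 C=5): 3' end AAT has 0 G/C, need ≥1 ✗; length 20, outside 21–25 ✗; GC 13/20 = 65.0%, outside 38.6–60.4% ✗; longest run = 3 ✓ — fails.
P4 (26 nt, A=7 T=8 G=6 C=5): 3' end TGC has 2 G/C ✓; length 26, outside 21–25 ✗; GC 11/26 = 42.3% ✓; longest run = 3 ✓ — fails.

P1 and P2.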